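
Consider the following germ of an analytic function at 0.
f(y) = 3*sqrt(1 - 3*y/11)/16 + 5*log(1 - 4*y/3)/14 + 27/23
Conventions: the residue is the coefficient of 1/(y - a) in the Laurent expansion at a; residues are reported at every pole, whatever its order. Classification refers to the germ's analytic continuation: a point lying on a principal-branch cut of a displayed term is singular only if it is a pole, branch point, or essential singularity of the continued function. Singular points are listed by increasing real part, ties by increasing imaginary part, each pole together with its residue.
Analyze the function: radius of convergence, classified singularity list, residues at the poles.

Radius of convergence at 0: 3/4.
At 3/4: a logarithmic branch point.
At 11/3: an algebraic (square-root) branch point.

Branch term (5/14)*log(1 - y/(3/4)): its argument vanishes at y = 3/4, a logarithmic branch point, modulus 3/4.
Branch term (3/16)*sqrt(1 - y/(11/3)): its argument vanishes at y = 11/3, a square-root branch point, modulus 11/3.
The radius of convergence is the smallest modulus among the singular points: 3/4.
List the singular points by increasing real part (a conjugate pair: the negative imaginary part first).


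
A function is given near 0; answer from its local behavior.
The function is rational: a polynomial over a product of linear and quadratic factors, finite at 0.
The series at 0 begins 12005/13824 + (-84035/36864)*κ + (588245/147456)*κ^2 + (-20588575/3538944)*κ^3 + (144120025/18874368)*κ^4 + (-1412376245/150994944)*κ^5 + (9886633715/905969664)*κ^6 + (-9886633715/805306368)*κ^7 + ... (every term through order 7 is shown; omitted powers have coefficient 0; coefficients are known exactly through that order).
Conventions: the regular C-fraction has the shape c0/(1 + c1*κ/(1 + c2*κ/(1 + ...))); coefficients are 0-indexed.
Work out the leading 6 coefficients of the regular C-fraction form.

Taylor coefficients (read off): a_0 = 12005/13824, a_1 = -84035/36864, a_2 = 588245/147456, a_3 = -20588575/3538944, a_4 = 144120025/18874368, a_5 = -1412376245/150994944.
c0 = a_0 = 12005/13824. Peel one level at a time: if S = 1 + c*κ/S' with S'(0) = 1, then c is the κ-coefficient of S and S' = c*κ/(S - 1).
S_1 = c0/f = 1 + (21/8)*κ + (147/64)*κ^2 + ...; c1 = 21/8.
S_2 = c1*κ/(S_1 - 1) = 1 + (-7/8)*κ + (49/96)*κ^2 + ...; c2 = -7/8.
S_3 = c2*κ/(S_2 - 1) = 1 + (7/12)*κ + (49/576)*κ^2 + ...; c3 = 7/12.
S_4 = c3*κ/(S_3 - 1) = 1 + (-7/48)*κ + (49/768)*κ^2 + ...; c4 = -7/48.
S_5 = c4*κ/(S_4 - 1) = 1 + (7/16)*κ + ...; c5 = 7/16.

The regular C-fraction coefficients are [12005/13824, 21/8, -7/8, 7/12, -7/48, 7/16].


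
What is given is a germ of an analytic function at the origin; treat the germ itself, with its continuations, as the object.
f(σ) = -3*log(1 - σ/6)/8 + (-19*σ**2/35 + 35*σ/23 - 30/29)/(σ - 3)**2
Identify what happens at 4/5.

Denominator factors: σ - 3 = -11/5 at σ = 4/5 — none vanishes.
Branch term log(1 - σ/(6)): argument at 4/5 is 13/15, nonzero, so 4/5 is not its branch point (a point on a principal cut is still regular for the continued germ).
So the germ continues analytically to 4/5.

The point is a regular point.


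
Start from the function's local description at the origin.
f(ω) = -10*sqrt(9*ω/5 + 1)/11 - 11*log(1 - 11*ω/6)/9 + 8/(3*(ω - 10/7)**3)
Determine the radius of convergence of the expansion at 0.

The radius of convergence is 6/11.

Denominator factor (ω - 10/7)^3: pole of order 3 at 10/7, modulus 10/7.
Branch term (-10/11)*sqrt(1 - ω/(-5/9)): its argument vanishes at ω = -5/9, a square-root branch point, modulus 5/9.
Branch term (-11/9)*log(1 - ω/(6/11)): its argument vanishes at ω = 6/11, a logarithmic branch point, modulus 6/11.
The radius of convergence is the smallest modulus among the singular points: 6/11.


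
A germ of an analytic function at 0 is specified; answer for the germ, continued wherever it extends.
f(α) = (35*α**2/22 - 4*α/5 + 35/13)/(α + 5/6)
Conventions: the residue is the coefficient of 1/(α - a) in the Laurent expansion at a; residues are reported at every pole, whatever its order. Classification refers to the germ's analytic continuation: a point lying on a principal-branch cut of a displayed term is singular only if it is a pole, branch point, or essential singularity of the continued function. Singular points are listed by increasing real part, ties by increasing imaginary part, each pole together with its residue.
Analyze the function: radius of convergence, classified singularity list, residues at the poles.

Radius of convergence at 0: 5/6.
At -5/6: a pole of order 1; residue 45959/10296.

Denominator factor (α + 5/6): pole of order 1 at -5/6, modulus 5/6.
The radius of convergence is the smallest modulus among the singular points: 5/6.
At the order-1 pole -5/6 set g(α) = (α - (-5/6))*f(α) = 35*α**2/22 - 4*α/5 + 35/13.
Simple pole: residue = g(a) at a = -5/6, which is 45959/10296.


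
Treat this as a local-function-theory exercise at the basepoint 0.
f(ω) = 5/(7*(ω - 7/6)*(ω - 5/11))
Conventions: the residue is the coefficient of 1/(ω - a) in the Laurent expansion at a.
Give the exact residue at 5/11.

The residue is -330/329.

At the order-1 pole 5/11 set g(ω) = (ω - (5/11))*f(ω) = 5/(7*(ω - 7/6)).
Simple pole: residue = g(a) at a = 5/11, which is -330/329.


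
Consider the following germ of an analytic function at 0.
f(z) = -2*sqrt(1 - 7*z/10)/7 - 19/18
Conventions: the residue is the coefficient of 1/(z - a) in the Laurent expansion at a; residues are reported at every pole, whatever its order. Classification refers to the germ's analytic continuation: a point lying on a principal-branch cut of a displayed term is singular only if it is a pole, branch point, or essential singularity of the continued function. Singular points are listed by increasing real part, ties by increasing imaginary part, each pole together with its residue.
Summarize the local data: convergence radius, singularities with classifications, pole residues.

Branch term (-2/7)*sqrt(1 - z/(10/7)): its argument vanishes at z = 10/7, a square-root branch point, modulus 10/7.
The radius of convergence is the smallest modulus among the singular points: 10/7.

Radius of convergence at 0: 10/7.
At 10/7: an algebraic (square-root) branch point.


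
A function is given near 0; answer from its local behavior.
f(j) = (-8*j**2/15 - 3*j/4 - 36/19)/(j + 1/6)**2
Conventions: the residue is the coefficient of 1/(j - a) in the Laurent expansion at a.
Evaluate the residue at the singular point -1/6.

At the order-2 pole -1/6 set g(j) = (j - (-1/6))^2*f(j) = -8*j**2/15 - 3*j/4 - 36/19.
Order-2 pole: residue = g'(a); g'(-1/6) = -103/180, so the residue is -103/180.

The residue is -103/180.


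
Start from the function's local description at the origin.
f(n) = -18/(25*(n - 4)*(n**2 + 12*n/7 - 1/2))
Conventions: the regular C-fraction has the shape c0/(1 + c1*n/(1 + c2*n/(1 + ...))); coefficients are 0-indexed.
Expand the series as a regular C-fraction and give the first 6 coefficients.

The regular C-fraction coefficients are [-9/25, -103/28, -32/103, 1233/1648, -5047/19728, -224/1233].

Taylor coefficients (expand at 0): a_0 = -9/25, a_1 = -927/700, a_2 = -20709/3920, a_3 = -11396943/548800, a_4 = -1256486697/15366400, a_5 = -138493280799/430259200.
c0 = a_0 = -9/25. Peel one level at a time: if S = 1 + c*n/S' with S'(0) = 1, then c is the n-coefficient of S and S' = c*n/(S - 1).
S_1 = c0/f = 1 + (-103/28)*n + (-8/7)*n^2 + ...; c1 = -103/28.
S_2 = c1*n/(S_1 - 1) = 1 + (-32/103)*n + (2466/10609)*n^2 + ...; c2 = -32/103.
S_3 = c2*n/(S_2 - 1) = 1 + (1233/1648)*n + (49/256)*n^2 + ...; c3 = 1233/1648.
S_4 = c3*n/(S_3 - 1) = 1 + (-5047/19728)*n + (-70658/1520289)*n^2 + ...; c4 = -5047/19728.
S_5 = c4*n/(S_4 - 1) = 1 + (-224/1233)*n + ...; c5 = -224/1233.


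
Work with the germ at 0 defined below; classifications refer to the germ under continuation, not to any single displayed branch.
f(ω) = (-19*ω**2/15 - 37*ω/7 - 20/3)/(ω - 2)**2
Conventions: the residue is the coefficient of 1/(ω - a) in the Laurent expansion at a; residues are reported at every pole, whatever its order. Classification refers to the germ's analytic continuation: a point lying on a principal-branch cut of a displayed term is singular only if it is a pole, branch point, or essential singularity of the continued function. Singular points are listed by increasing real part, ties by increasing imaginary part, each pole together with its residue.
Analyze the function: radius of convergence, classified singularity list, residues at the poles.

Denominator factor (ω - 2)^2: pole of order 2 at 2, modulus 2.
The radius of convergence is the smallest modulus among the singular points: 2.
At the order-2 pole 2 set g(ω) = (ω - (2))^2*f(ω) = -19*ω**2/15 - 37*ω/7 - 20/3.
Order-2 pole: residue = g'(a); g'(2) = -1087/105, so the residue is -1087/105.

Radius of convergence at 0: 2.
At 2: a pole of order 2; residue -1087/105.


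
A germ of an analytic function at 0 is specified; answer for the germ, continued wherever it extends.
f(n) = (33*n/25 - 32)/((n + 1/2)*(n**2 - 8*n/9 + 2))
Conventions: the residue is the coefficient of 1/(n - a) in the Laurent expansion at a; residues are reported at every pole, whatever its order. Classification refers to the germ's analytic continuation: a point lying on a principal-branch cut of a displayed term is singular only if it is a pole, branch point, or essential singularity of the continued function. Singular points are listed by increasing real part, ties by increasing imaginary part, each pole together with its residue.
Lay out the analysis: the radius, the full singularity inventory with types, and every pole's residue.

Radius of convergence at 0: 1/2.
At -1/2: a pole of order 1; residue -29394/2425.
At (4/9) - ((1/9)*sqrt(146))*i: a pole of order 1; residue (14697/2425) - ((11052/35405)*sqrt(146))*i.
At (4/9) + ((1/9)*sqrt(146))*i: a pole of order 1; residue (14697/2425) + ((11052/35405)*sqrt(146))*i.


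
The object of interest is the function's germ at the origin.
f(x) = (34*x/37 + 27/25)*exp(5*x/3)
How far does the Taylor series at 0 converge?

The factor exp(5*x/3) is entire and contributes no finite singular point.
The polynomial part has no poles.
No finite singular points: the Taylor series at 0 converges everywhere.

The radius of convergence is infinite.


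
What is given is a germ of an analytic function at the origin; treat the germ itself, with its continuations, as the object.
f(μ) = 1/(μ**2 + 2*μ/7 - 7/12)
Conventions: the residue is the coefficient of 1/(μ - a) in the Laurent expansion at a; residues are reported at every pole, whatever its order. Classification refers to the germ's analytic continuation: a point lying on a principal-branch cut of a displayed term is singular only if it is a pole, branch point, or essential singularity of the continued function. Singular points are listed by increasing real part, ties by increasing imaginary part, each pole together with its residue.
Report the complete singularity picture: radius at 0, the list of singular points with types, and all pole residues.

Denominator factor (μ**2 + 2*μ/7 - 7/12): discriminant 355/147, real irrational roots -1/7 + (1/42)*sqrt(1065) and -1/7 - (1/42)*sqrt(1065); poles of order 1, moduli -1/7 + (1/42)*sqrt(1065) and 1/7 + (1/42)*sqrt(1065).
The radius of convergence is the smallest modulus among the singular points: -1/7 + (1/42)*sqrt(1065).
The factor μ**2 + 2*μ/7 - 7/12 splits as (μ - a)(μ - a') with a = -1/7 - (1/42)*sqrt(1065), a' = -1/7 + (1/42)*sqrt(1065). At the order-1 pole a set g(μ) = (μ - a)*f(μ) = [1] / (μ - a').
Simple pole: residue = g(a) at a = -1/7 - (1/42)*sqrt(1065), which is -(7/355)*sqrt(1065).
The factor μ**2 + 2*μ/7 - 7/12 splits as (μ - a)(μ - a') with a = -1/7 + (1/42)*sqrt(1065), a' = -1/7 - (1/42)*sqrt(1065). At the order-1 pole a set g(μ) = (μ - a)*f(μ) = [1] / (μ - a').
Simple pole: residue = g(a) at a = -1/7 + (1/42)*sqrt(1065), which is (7/355)*sqrt(1065).
List the singular points by increasing real part (a conjugate pair: the negative imaginary part first).

Radius of convergence at 0: -1/7 + (1/42)*sqrt(1065).
At -1/7 - (1/42)*sqrt(1065): a pole of order 1; residue -(7/355)*sqrt(1065).
At -1/7 + (1/42)*sqrt(1065): a pole of order 1; residue (7/355)*sqrt(1065).


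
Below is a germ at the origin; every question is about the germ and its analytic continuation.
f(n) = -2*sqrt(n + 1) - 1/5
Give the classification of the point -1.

The term (-2)*sqrt(1 - n/(-1)) has argument 1 - -1/(-1) = 0 at -1: a square-root (algebraic, two-sheeted) branch point; the remaining terms are analytic or single-valued there.

The point is an algebraic (square-root) branch point.


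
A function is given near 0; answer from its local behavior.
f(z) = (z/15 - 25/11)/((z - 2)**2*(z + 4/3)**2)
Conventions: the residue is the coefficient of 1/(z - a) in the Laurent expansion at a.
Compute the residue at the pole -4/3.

The residue is -1671/13750.

At the order-2 pole -4/3 set g(z) = (z - (-4/3))^2*f(z) = (z/15 - 25/11)/(z - 2)**2.
Order-2 pole: residue = g'(a); g'(-4/3) = -1671/13750, so the residue is -1671/13750.


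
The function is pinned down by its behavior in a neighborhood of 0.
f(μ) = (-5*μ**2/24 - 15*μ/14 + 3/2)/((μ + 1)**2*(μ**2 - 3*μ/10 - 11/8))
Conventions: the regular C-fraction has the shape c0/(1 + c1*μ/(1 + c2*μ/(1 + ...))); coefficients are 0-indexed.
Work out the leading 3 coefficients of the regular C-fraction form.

Taylor coefficients (expand at 0): a_0 = -12/11, a_1 = 13548/4235, a_2 = -4312153/698775.
c0 = a_0 = -12/11. Peel one level at a time: if S = 1 + c*μ/S' with S'(0) = 1, then c is the μ-coefficient of S and S' = c*μ/(S - 1).
S_1 = c0/f = 1 + (1129/385)*μ + (285491/97020)*μ^2 + ...; c1 = 1129/385.
S_2 = c1*μ/(S_1 - 1) = 1 + (-285491/284508)*μ + ...; c2 = -285491/284508.

The regular C-fraction coefficients are [-12/11, 1129/385, -285491/284508].


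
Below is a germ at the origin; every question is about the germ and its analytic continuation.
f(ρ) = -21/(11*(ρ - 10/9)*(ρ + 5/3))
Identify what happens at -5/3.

The denominator factor ρ + 5/3 vanishes at -5/3 and appears to the power 1; the numerator there equals -21/11, nonzero, and no other factor vanishes.
Hence a pole whose order is the multiplicity, 1.

The point is a pole of order 1.


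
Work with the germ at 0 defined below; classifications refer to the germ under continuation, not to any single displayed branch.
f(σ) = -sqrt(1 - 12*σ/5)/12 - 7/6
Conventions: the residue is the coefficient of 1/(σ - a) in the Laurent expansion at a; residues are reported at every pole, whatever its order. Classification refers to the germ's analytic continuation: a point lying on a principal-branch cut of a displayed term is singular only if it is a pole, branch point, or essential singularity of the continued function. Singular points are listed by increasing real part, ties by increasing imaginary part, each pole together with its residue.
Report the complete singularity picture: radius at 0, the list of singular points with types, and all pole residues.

Branch term (-1/12)*sqrt(1 - σ/(5/12)): its argument vanishes at σ = 5/12, a square-root branch point, modulus 5/12.
The radius of convergence is the smallest modulus among the singular points: 5/12.

Radius of convergence at 0: 5/12.
At 5/12: an algebraic (square-root) branch point.


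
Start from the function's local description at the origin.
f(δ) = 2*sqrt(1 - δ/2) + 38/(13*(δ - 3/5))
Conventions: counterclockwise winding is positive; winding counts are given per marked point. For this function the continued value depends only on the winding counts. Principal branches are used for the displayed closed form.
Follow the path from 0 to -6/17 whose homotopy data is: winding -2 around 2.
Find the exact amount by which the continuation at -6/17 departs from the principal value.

Continued minus principal equals 0.

The rational part is single-valued and drops out of the difference; each branch term changes only by its own monodromy.
(2)*sqrt(1 - δ/(2)): winding -2 is even, the square root returns to the same sheet, contribution 0.
Summing the contributions at δ = -6/17 gives 0.


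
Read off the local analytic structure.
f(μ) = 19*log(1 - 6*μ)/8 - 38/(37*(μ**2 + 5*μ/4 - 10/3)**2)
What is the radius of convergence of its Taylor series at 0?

Denominator factor (μ**2 + 5*μ/4 - 10/3)^2: discriminant 715/48, real irrational roots -5/8 + (1/24)*sqrt(2145) and -5/8 - (1/24)*sqrt(2145); poles of order 2, moduli -5/8 + (1/24)*sqrt(2145) and 5/8 + (1/24)*sqrt(2145).
Branch term (19/8)*log(1 - μ/(1/6)): its argument vanishes at μ = 1/6, a logarithmic branch point, modulus 1/6.
The radius of convergence is the smallest modulus among the singular points: 1/6.

The radius of convergence is 1/6.


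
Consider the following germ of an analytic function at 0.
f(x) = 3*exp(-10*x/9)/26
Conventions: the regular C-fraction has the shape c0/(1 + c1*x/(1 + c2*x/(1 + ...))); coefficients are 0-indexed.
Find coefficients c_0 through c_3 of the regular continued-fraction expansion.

The regular C-fraction coefficients are [3/26, 10/9, -5/9, 5/27].

Taylor coefficients (expand at 0): a_0 = 3/26, a_1 = -5/39, a_2 = 25/351, a_3 = -250/9477.
c0 = a_0 = 3/26. Peel one level at a time: if S = 1 + c*x/S' with S'(0) = 1, then c is the x-coefficient of S and S' = c*x/(S - 1).
S_1 = c0/f = 1 + (10/9)*x + (50/81)*x^2 + ...; c1 = 10/9.
S_2 = c1*x/(S_1 - 1) = 1 + (-5/9)*x + (25/243)*x^2 + ...; c2 = -5/9.
S_3 = c2*x/(S_2 - 1) = 1 + (5/27)*x + ...; c3 = 5/27.


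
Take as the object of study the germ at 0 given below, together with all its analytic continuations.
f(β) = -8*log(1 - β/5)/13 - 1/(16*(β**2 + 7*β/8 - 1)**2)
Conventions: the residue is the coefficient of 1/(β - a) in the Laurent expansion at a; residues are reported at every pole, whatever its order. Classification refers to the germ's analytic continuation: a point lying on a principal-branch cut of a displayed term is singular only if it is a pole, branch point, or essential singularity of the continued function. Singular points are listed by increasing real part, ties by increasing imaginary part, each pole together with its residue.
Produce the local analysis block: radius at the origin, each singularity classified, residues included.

Denominator factor (β**2 + 7*β/8 - 1)^2: discriminant 305/64, real irrational roots -7/16 + (1/16)*sqrt(305) and -7/16 - (1/16)*sqrt(305); poles of order 2, moduli -7/16 + (1/16)*sqrt(305) and 7/16 + (1/16)*sqrt(305).
Branch term (-8/13)*log(1 - β/(5)): its argument vanishes at β = 5, a logarithmic branch point, modulus 5.
The radius of convergence is the smallest modulus among the singular points: -7/16 + (1/16)*sqrt(305).
The branch term is analytic at -7/16 - (1/16)*sqrt(305) and contributes nothing to the residue; only the rational part matters.
The factor β**2 + 7*β/8 - 1 splits as (β - a)(β - a') with a = -7/16 - (1/16)*sqrt(305), a' = -7/16 + (1/16)*sqrt(305). At the order-2 pole a set g(β) = (β - a)^2*(rational part) = [-1/16] / (β - a')^2.
Order-2 pole: residue = g'(a); g'(-7/16 - (1/16)*sqrt(305)) = -(64/93025)*sqrt(305), so the residue is -(64/93025)*sqrt(305).
The branch term is analytic at -7/16 + (1/16)*sqrt(305) and contributes nothing to the residue; only the rational part matters.
The factor β**2 + 7*β/8 - 1 splits as (β - a)(β - a') with a = -7/16 + (1/16)*sqrt(305), a' = -7/16 - (1/16)*sqrt(305). At the order-2 pole a set g(β) = (β - a)^2*(rational part) = [-1/16] / (β - a')^2.
Order-2 pole: residue = g'(a); g'(-7/16 + (1/16)*sqrt(305)) = (64/93025)*sqrt(305), so the residue is (64/93025)*sqrt(305).
List the singular points by increasing real part (a conjugate pair: the negative imaginary part first).

Radius of convergence at 0: -7/16 + (1/16)*sqrt(305).
At -7/16 - (1/16)*sqrt(305): a pole of order 2; residue -(64/93025)*sqrt(305).
At -7/16 + (1/16)*sqrt(305): a pole of order 2; residue (64/93025)*sqrt(305).
At 5: a logarithmic branch point.


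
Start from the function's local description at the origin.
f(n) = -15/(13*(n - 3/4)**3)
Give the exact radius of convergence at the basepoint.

Denominator factor (n - 3/4)^3: pole of order 3 at 3/4, modulus 3/4.
The radius of convergence is the smallest modulus among the singular points: 3/4.

The radius of convergence is 3/4.


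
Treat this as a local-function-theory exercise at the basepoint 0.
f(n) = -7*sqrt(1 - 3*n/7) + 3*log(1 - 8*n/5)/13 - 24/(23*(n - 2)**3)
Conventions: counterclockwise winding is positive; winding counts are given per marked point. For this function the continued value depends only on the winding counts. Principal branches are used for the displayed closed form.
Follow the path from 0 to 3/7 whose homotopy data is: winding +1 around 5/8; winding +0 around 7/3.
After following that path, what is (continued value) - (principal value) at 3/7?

The rational part is single-valued and drops out of the difference; each branch term changes only by its own monodromy.
(-7)*sqrt(1 - n/(7/3)): winding +0 is even, the square root returns to the same sheet, contribution 0.
(3/13)*log(1 - n/(5/8)): each positive loop around 5/8 adds 2*pi*i to the log, so winding +1 contributes (3/13)*(1)*2*pi*i = (6/13)*pi*i.
Summing the contributions at n = 3/7 gives (6/13)*pi*i.

Continued minus principal equals (6/13)*pi*i.


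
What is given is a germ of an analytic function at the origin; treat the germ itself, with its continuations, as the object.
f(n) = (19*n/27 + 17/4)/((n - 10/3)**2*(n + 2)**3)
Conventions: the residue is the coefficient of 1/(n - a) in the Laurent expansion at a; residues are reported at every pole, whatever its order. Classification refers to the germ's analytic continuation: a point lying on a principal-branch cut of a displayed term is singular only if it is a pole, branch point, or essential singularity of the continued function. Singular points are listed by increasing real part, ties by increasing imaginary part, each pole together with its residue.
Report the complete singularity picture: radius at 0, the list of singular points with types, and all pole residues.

Radius of convergence at 0: 2.
At -2: a pole of order 3; residue 5195/262144.
At 10/3: a pole of order 2; residue -5195/262144.

Denominator factor (n + 2)^3: pole of order 3 at -2, modulus 2.
Denominator factor (n - 10/3)^2: pole of order 2 at 10/3, modulus 10/3.
The radius of convergence is the smallest modulus among the singular points: 2.
At the order-3 pole -2 set g(n) = (n - (-2))^3*f(n) = (19*n/27 + 17/4)/(n - 10/3)**2.
Order-3 pole: residue = g''(a)/2; g''(-2) = 5195/131072, so the residue is 5195/262144.
At the order-2 pole 10/3 set g(n) = (n - (10/3))^2*f(n) = (19*n/27 + 17/4)/(n + 2)**3.
Order-2 pole: residue = g'(a); g'(10/3) = -5195/262144, so the residue is -5195/262144.
List the singular points by increasing real part (a conjugate pair: the negative imaginary part first).


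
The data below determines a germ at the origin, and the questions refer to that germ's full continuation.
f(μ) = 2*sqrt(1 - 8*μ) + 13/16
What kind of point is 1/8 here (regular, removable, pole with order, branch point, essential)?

The term (2)*sqrt(1 - μ/(1/8)) has argument 1 - 1/8/(1/8) = 0 at 1/8: a square-root (algebraic, two-sheeted) branch point; the remaining terms are analytic or single-valued there.

The point is an algebraic (square-root) branch point.


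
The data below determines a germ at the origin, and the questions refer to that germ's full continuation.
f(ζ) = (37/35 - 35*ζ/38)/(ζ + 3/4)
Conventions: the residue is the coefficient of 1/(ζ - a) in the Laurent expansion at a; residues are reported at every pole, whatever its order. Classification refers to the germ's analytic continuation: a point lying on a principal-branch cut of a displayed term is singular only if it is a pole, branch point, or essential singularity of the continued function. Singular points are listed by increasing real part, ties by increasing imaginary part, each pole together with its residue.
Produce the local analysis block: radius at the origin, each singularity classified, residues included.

Denominator factor (ζ + 3/4): pole of order 1 at -3/4, modulus 3/4.
The radius of convergence is the smallest modulus among the singular points: 3/4.
At the order-1 pole -3/4 set g(ζ) = (ζ - (-3/4))*f(ζ) = 37/35 - 35*ζ/38.
Simple pole: residue = g(a) at a = -3/4, which is 9299/5320.

Radius of convergence at 0: 3/4.
At -3/4: a pole of order 1; residue 9299/5320.


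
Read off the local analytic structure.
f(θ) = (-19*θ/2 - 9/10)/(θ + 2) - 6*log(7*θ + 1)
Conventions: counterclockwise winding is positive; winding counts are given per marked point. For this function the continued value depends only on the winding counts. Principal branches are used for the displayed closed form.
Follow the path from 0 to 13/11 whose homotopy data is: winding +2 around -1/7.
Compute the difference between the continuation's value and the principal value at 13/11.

The rational part is single-valued and drops out of the difference; each branch term changes only by its own monodromy.
(-6)*log(1 - θ/(-1/7)): each positive loop around -1/7 adds 2*pi*i to the log, so winding +2 contributes (-6)*(2)*2*pi*i = -(24)*pi*i.
Summing the contributions at θ = 13/11 gives -(24)*pi*i.

Continued minus principal equals -(24)*pi*i.


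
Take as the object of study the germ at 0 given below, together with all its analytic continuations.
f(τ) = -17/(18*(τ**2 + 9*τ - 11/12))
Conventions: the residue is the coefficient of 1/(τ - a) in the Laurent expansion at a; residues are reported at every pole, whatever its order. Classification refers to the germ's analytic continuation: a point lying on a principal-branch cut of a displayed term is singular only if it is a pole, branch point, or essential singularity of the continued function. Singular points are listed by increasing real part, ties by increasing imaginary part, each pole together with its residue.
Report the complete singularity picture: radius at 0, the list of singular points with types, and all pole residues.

Denominator factor (τ**2 + 9*τ - 11/12): discriminant 254/3, real irrational roots -9/2 + (1/6)*sqrt(762) and -9/2 - (1/6)*sqrt(762); poles of order 1, moduli -9/2 + (1/6)*sqrt(762) and 9/2 + (1/6)*sqrt(762).
The radius of convergence is the smallest modulus among the singular points: -9/2 + (1/6)*sqrt(762).
The factor τ**2 + 9*τ - 11/12 splits as (τ - a)(τ - a') with a = -9/2 - (1/6)*sqrt(762), a' = -9/2 + (1/6)*sqrt(762). At the order-1 pole a set g(τ) = (τ - a)*f(τ) = [-17/18] / (τ - a').
Simple pole: residue = g(a) at a = -9/2 - (1/6)*sqrt(762), which is (17/4572)*sqrt(762).
The factor τ**2 + 9*τ - 11/12 splits as (τ - a)(τ - a') with a = -9/2 + (1/6)*sqrt(762), a' = -9/2 - (1/6)*sqrt(762). At the order-1 pole a set g(τ) = (τ - a)*f(τ) = [-17/18] / (τ - a').
Simple pole: residue = g(a) at a = -9/2 + (1/6)*sqrt(762), which is -(17/4572)*sqrt(762).
List the singular points by increasing real part (a conjugate pair: the negative imaginary part first).

Radius of convergence at 0: -9/2 + (1/6)*sqrt(762).
At -9/2 - (1/6)*sqrt(762): a pole of order 1; residue (17/4572)*sqrt(762).
At -9/2 + (1/6)*sqrt(762): a pole of order 1; residue -(17/4572)*sqrt(762).


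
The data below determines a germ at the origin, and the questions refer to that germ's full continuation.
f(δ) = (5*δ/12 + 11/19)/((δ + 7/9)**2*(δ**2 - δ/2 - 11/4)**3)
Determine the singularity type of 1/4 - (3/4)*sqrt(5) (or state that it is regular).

The point is a pole of order 3.

The denominator factor δ**2 - δ/2 - 11/4 vanishes at 1/4 - (3/4)*sqrt(5) and appears to the power 3; the numerator there equals 623/912 - (5/16)*sqrt(5), nonzero, and no other factor vanishes.
Hence a pole whose order is the multiplicity, 3.


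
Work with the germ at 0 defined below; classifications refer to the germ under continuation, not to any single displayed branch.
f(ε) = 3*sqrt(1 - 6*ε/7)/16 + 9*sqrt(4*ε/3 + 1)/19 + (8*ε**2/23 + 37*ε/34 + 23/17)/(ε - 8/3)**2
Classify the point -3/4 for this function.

The term (9/19)*sqrt(1 - ε/(-3/4)) has argument 1 - -3/4/(-3/4) = 0 at -3/4: a square-root (algebraic, two-sheeted) branch point; the remaining terms are analytic or single-valued there.

The point is an algebraic (square-root) branch point.


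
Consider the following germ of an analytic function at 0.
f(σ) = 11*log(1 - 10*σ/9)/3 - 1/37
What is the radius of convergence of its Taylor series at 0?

Branch term (11/3)*log(1 - σ/(9/10)): its argument vanishes at σ = 9/10, a logarithmic branch point, modulus 9/10.
The radius of convergence is the smallest modulus among the singular points: 9/10.

The radius of convergence is 9/10.


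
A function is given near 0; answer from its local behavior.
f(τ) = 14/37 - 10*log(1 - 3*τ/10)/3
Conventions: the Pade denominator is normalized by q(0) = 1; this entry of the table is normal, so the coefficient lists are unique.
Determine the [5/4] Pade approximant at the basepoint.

The Pade approximant has numerator coefficients [14/37, 83/111, -1021/2220, 139/1850, -3611/1036000, 9/700000]; denominator coefficients [1, -2/3, 3/20, -9/700, 9/28000].

Taylor coefficients needed (expand at 0): a_0 = 14/37, a_1 = 1, a_2 = 3/20, a_3 = 3/100, a_4 = 27/4000, a_5 = 81/50000, a_6 = 81/200000, a_7 = 729/7000000, a_8 = 2187/80000000, a_9 = 729/100000000.
Write the denominator as Q(τ) = 1 + q1*τ + q2*τ^2 + q3*τ^3 + q4*τ^4. Requiring Q*f - P = O(τ^10) with deg P <= 5 kills the coefficients of τ^6..τ^9 in Q*f:
  τ^6: a_6 + q1*a_5 + q2*a_4 + q3*a_3 + q4*a_2 = 0, i.e. 81/200000 + (81/50000)*q1 + (27/4000)*q2 + (3/100)*q3 + (3/20)*q4 = 0.
  τ^7: a_7 + q1*a_6 + q2*a_5 + q3*a_4 + q4*a_3 = 0, i.e. 729/7000000 + (81/200000)*q1 + (81/50000)*q2 + (27/4000)*q3 + (3/100)*q4 = 0.
  τ^8: a_8 + q1*a_7 + q2*a_6 + q3*a_5 + q4*a_4 = 0, i.e. 2187/80000000 + (729/7000000)*q1 + (81/200000)*q2 + (81/50000)*q3 + (27/4000)*q4 = 0.
  τ^9: a_9 + q1*a_8 + q2*a_7 + q3*a_6 + q4*a_5 = 0, i.e. 729/100000000 + (2187/80000000)*q1 + (729/7000000)*q2 + (81/200000)*q3 + (81/50000)*q4 = 0.
Solving this linear system: q1 = -2/3, q2 = 3/20, q3 = -9/700, q4 = 9/28000.
The numerator is Q*f truncated at degree 5: P0 = a_0 = 14/37; P1 = a_1 + q1*a_0 = 83/111; P2 = a_2 + q1*a_1 + q2*a_0 = -1021/2220; P3 = a_3 + q1*a_2 + q2*a_1 + q3*a_0 = 139/1850; P4 = a_4 + q1*a_3 + q2*a_2 + q3*a_1 + q4*a_0 = -3611/1036000; P5 = a_5 + q1*a_4 + q2*a_3 + q3*a_2 + q4*a_1 = 9/700000.


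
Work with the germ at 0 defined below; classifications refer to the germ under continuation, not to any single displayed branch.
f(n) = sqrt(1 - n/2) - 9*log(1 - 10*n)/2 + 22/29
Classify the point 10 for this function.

There is no denominator, hence no pole anywhere.
Branch term log(1 - n/(1/10)): argument at 10 is -99, nonzero, so 10 is not its branch point (a point on a principal cut is still regular for the continued germ).
Branch term sqrt(1 - n/(2)): argument at 10 is -4, nonzero, so 10 is not its branch point (a point on a principal cut is still regular for the continued germ).
So the germ continues analytically to 10.

The point is a regular point.


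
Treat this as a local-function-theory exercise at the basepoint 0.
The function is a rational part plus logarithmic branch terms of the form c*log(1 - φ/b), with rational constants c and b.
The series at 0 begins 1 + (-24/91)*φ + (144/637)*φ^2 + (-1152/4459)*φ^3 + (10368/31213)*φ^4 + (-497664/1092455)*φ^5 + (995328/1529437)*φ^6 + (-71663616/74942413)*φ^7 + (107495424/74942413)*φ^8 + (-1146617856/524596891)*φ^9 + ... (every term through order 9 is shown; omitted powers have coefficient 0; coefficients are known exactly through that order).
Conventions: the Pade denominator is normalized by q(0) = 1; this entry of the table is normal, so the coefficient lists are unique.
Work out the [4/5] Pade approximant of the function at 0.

Taylor coefficients needed (read off): a_0 = 1, a_1 = -24/91, a_2 = 144/637, a_3 = -1152/4459, a_4 = 10368/31213, a_5 = -497664/1092455, a_6 = 995328/1529437, a_7 = -71663616/74942413, a_8 = 107495424/74942413, a_9 = -1146617856/524596891.
Write the denominator as Q(φ) = 1 + q1*φ + q2*φ^2 + q3*φ^3 + q4*φ^4 + q5*φ^5. Requiring Q*f - P = O(φ^10) with deg P <= 4 kills the coefficients of φ^5..φ^9 in Q*f:
  φ^5: a_5 + q1*a_4 + q2*a_3 + q3*a_2 + q4*a_1 + q5*a_0 = 0, i.e. -497664/1092455 + (10368/31213)*q1 + (-1152/4459)*q2 + (144/637)*q3 + (-24/91)*q4 + (1)*q5 = 0.
  φ^6: a_6 + q1*a_5 + q2*a_4 + q3*a_3 + q4*a_2 + q5*a_1 = 0, i.e. 995328/1529437 + (-497664/1092455)*q1 + (10368/31213)*q2 + (-1152/4459)*q3 + (144/637)*q4 + (-24/91)*q5 = 0.
  φ^7: a_7 + q1*a_6 + q2*a_5 + q3*a_4 + q4*a_3 + q5*a_2 = 0, i.e. -71663616/74942413 + (995328/1529437)*q1 + (-497664/1092455)*q2 + (10368/31213)*q3 + (-1152/4459)*q4 + (144/637)*q5 = 0.
  φ^8: a_8 + q1*a_7 + q2*a_6 + q3*a_5 + q4*a_4 + q5*a_3 = 0, i.e. 107495424/74942413 + (-71663616/74942413)*q1 + (995328/1529437)*q2 + (-497664/1092455)*q3 + (10368/31213)*q4 + (-1152/4459)*q5 = 0.
  φ^9: a_9 + q1*a_8 + q2*a_7 + q3*a_6 + q4*a_5 + q5*a_4 = 0, i.e. -1146617856/524596891 + (107495424/74942413)*q1 + (-71663616/74942413)*q2 + (995328/1529437)*q3 + (-497664/1092455)*q4 + (10368/31213)*q5 = 0.
Solving this linear system: q1 = 572/147, q2 = 1776/343, q3 = 45504/16807, q4 = 54144/117649, q5 = 41472/4117715.
The numerator is Q*f truncated at degree 4: P0 = a_0 = 1; P1 = a_1 + q1*a_0 = 6932/1911; P2 = a_2 + q1*a_1 + q2*a_0 = 19520/4459; P3 = a_3 + q1*a_2 + q2*a_1 + q3*a_0 = 428928/218491; P4 = a_4 + q1*a_3 + q2*a_2 + q3*a_1 + q4*a_0 = 372480/1529437.

The Pade approximant has numerator coefficients [1, 6932/1911, 19520/4459, 428928/218491, 372480/1529437]; denominator coefficients [1, 572/147, 1776/343, 45504/16807, 54144/117649, 41472/4117715].


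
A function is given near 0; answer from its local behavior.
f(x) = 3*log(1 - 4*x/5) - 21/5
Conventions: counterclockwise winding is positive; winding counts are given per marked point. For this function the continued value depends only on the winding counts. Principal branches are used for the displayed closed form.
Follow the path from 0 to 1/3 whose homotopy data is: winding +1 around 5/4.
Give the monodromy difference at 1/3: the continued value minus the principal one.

Continued minus principal equals (6)*pi*i.

The rational part is single-valued and drops out of the difference; each branch term changes only by its own monodromy.
(3)*log(1 - x/(5/4)): each positive loop around 5/4 adds 2*pi*i to the log, so winding +1 contributes (3)*(1)*2*pi*i = (6)*pi*i.
Summing the contributions at x = 1/3 gives (6)*pi*i.


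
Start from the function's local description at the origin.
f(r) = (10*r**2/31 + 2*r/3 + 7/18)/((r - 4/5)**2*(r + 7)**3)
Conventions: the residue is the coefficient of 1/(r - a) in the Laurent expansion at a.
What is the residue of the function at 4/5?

The residue is 678875/430300026.

At the order-2 pole 4/5 set g(r) = (r - (4/5))^2*f(r) = (10*r**2/31 + 2*r/3 + 7/18)/(r + 7)**3.
Order-2 pole: residue = g'(a); g'(4/5) = 678875/430300026, so the residue is 678875/430300026.


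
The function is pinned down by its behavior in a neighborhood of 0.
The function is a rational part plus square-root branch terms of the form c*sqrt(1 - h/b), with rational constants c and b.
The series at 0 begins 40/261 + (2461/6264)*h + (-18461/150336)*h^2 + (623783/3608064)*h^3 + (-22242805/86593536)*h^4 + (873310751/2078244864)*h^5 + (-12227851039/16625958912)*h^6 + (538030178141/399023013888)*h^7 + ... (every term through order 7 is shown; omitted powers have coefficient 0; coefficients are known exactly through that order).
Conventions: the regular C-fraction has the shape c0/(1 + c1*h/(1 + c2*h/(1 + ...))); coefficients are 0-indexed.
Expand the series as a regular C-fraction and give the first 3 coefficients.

The regular C-fraction coefficients are [40/261, -2461/960, 2264987/787520].

Taylor coefficients (read off): a_0 = 40/261, a_1 = 2461/6264, a_2 = -18461/150336.
c0 = a_0 = 40/261. Peel one level at a time: if S = 1 + c*h/S' with S'(0) = 1, then c is the h-coefficient of S and S' = c*h/(S - 1).
S_1 = c0/f = 1 + (-2461/960)*h + (2264987/307200)*h^2 + ...; c1 = -2461/960.
S_2 = c1*h/(S_1 - 1) = 1 + (2264987/787520)*h + ...; c2 = 2264987/787520.


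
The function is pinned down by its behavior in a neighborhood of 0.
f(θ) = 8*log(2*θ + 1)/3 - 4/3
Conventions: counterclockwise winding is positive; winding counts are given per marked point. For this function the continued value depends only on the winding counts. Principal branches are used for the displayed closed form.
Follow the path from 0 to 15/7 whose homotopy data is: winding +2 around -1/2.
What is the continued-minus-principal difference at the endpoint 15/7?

Continued minus principal equals (32/3)*pi*i.

The rational part is single-valued and drops out of the difference; each branch term changes only by its own monodromy.
(8/3)*log(1 - θ/(-1/2)): each positive loop around -1/2 adds 2*pi*i to the log, so winding +2 contributes (8/3)*(2)*2*pi*i = (32/3)*pi*i.
Summing the contributions at θ = 15/7 gives (32/3)*pi*i.


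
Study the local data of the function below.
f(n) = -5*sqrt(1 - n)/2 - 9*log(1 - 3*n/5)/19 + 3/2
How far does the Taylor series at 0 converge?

Branch term (-5/2)*sqrt(1 - n/(1)): its argument vanishes at n = 1, a square-root branch point, modulus 1.
Branch term (-9/19)*log(1 - n/(5/3)): its argument vanishes at n = 5/3, a logarithmic branch point, modulus 5/3.
The radius of convergence is the smallest modulus among the singular points: 1.

The radius of convergence is 1.


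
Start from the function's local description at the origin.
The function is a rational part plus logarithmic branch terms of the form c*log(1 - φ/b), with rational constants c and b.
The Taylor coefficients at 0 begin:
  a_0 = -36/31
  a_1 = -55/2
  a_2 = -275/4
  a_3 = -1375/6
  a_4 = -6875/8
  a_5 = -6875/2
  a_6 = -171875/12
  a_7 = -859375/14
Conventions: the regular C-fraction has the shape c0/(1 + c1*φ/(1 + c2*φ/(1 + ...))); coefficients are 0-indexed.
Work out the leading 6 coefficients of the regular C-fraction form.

Taylor coefficients (read off): a_0 = -36/31, a_1 = -55/2, a_2 = -275/4, a_3 = -1375/6, a_4 = -6875/8, a_5 = -6875/2.
c0 = a_0 = -36/31. Peel one level at a time: if S = 1 + c*φ/S' with S'(0) = 1, then c is the φ-coefficient of S and S' = c*φ/(S - 1).
S_1 = c0/f = 1 + (-1705/72)*φ + (2600125/5184)*φ^2 + ...; c1 = -1705/72.
S_2 = c1*φ/(S_1 - 1) = 1 + (1525/72)*φ + (-25/12)*φ^2 + ...; c2 = 1525/72.
S_3 = c2*φ/(S_2 - 1) = 1 + (6/61)*φ + (951/3721)*φ^2 + ...; c3 = 6/61.
S_4 = c3*φ/(S_3 - 1) = 1 + (-317/122)*φ + (-5/3)*φ^2 + ...; c4 = -317/122.
S_5 = c4*φ/(S_4 - 1) = 1 + (-610/951)*φ + ...; c5 = -610/951.

The regular C-fraction coefficients are [-36/31, -1705/72, 1525/72, 6/61, -317/122, -610/951].


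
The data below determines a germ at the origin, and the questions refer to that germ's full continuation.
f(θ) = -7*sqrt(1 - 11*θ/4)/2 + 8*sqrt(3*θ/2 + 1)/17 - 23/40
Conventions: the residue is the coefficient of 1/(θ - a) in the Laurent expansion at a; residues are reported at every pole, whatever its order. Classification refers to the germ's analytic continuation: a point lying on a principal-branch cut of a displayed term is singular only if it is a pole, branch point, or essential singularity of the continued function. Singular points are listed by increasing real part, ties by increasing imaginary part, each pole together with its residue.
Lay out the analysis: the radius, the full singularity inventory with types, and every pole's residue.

Radius of convergence at 0: 4/11.
At -2/3: an algebraic (square-root) branch point.
At 4/11: an algebraic (square-root) branch point.

Branch term (-7/2)*sqrt(1 - θ/(4/11)): its argument vanishes at θ = 4/11, a square-root branch point, modulus 4/11.
Branch term (8/17)*sqrt(1 - θ/(-2/3)): its argument vanishes at θ = -2/3, a square-root branch point, modulus 2/3.
The radius of convergence is the smallest modulus among the singular points: 4/11.
List the singular points by increasing real part (a conjugate pair: the negative imaginary part first).
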